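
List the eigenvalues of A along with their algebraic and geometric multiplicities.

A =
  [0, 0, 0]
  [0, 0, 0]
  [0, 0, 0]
λ = 0: alg = 3, geom = 3

Step 1 — factor the characteristic polynomial to read off the algebraic multiplicities:
  χ_A(x) = x^3

Step 2 — compute geometric multiplicities via the rank-nullity identity g(λ) = n − rank(A − λI):
  rank(A − (0)·I) = 0, so dim ker(A − (0)·I) = n − 0 = 3

Summary:
  λ = 0: algebraic multiplicity = 3, geometric multiplicity = 3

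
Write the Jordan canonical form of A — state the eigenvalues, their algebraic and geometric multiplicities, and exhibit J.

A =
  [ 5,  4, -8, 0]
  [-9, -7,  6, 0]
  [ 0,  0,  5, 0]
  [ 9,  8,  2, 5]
J_2(-1) ⊕ J_1(5) ⊕ J_1(5)

The characteristic polynomial is
  det(x·I − A) = x^4 - 8*x^3 + 6*x^2 + 40*x + 25 = (x - 5)^2*(x + 1)^2

Eigenvalues and multiplicities (the geometric multiplicity of λ is n − rank(A − λI), which equals the number of Jordan blocks for λ):
  λ = -1: algebraic multiplicity = 2, geometric multiplicity = 1
  λ = 5: algebraic multiplicity = 2, geometric multiplicity = 2

Determining the block sizes for each eigenvalue:
  λ = -1: one block (gm = 1), so the single block has size am = 2 → block sizes [2]
  λ = 5: gm = am = 2, so every block has size 1 → block sizes [1, 1]

Assembling the blocks gives a Jordan form
J =
  [-1,  1, 0, 0]
  [ 0, -1, 0, 0]
  [ 0,  0, 5, 0]
  [ 0,  0, 0, 5]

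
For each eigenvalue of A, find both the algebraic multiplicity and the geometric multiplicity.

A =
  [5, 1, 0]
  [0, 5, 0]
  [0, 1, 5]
λ = 5: alg = 3, geom = 2

Step 1 — factor the characteristic polynomial to read off the algebraic multiplicities:
  χ_A(x) = (x - 5)^3

Step 2 — compute geometric multiplicities via the rank-nullity identity g(λ) = n − rank(A − λI):
  rank(A − (5)·I) = 1, so dim ker(A − (5)·I) = n − 1 = 2

Summary:
  λ = 5: algebraic multiplicity = 3, geometric multiplicity = 2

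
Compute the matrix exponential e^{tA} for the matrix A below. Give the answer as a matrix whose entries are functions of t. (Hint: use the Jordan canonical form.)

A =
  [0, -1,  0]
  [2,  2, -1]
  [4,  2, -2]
e^{tA} =
  [1 - t^2, -t^2 - t, t^2/2]
  [2*t, 2*t + 1, -t]
  [-2*t^2 + 4*t, -2*t^2 + 2*t, t^2 - 2*t + 1]

Strategy: write A = P · J · P⁻¹ where J is a Jordan canonical form, so e^{tA} = P · e^{tJ} · P⁻¹, and e^{tJ} can be computed block-by-block.

A has Jordan form
J =
  [0, 1, 0]
  [0, 0, 1]
  [0, 0, 0]
(up to reordering of blocks).

Per-block formulas:
  For a 3×3 Jordan block J_3(0): exp(t · J_3(0)) = e^(0t)·(I + t·N + (t^2/2)·N^2), where N is the 3×3 nilpotent shift.

After assembling e^{tJ} and conjugating by P, we get:

e^{tA} =
  [1 - t^2, -t^2 - t, t^2/2]
  [2*t, 2*t + 1, -t]
  [-2*t^2 + 4*t, -2*t^2 + 2*t, t^2 - 2*t + 1]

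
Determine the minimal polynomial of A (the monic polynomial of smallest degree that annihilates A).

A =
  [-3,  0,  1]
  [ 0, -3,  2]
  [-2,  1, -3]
x^3 + 9*x^2 + 27*x + 27

The characteristic polynomial is χ_A(x) = (x + 3)^3, so the eigenvalues are known. The minimal polynomial is
  m_A(x) = Π_λ (x − λ)^{k_λ}
where k_λ is the size of the *largest* Jordan block for λ (equivalently, the smallest k with (A − λI)^k v = 0 for every generalised eigenvector v of λ).

  λ = -3: largest Jordan block has size 3, contributing (x + 3)^3

So m_A(x) = (x + 3)^3 = x^3 + 9*x^2 + 27*x + 27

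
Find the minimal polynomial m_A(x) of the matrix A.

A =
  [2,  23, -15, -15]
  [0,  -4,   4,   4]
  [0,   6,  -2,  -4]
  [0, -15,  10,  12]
x^3 - 6*x^2 + 12*x - 8

The characteristic polynomial is χ_A(x) = (x - 2)^4, so the eigenvalues are known. The minimal polynomial is
  m_A(x) = Π_λ (x − λ)^{k_λ}
where k_λ is the size of the *largest* Jordan block for λ (equivalently, the smallest k with (A − λI)^k v = 0 for every generalised eigenvector v of λ).

  λ = 2: largest Jordan block has size 3, contributing (x − 2)^3

So m_A(x) = (x - 2)^3 = x^3 - 6*x^2 + 12*x - 8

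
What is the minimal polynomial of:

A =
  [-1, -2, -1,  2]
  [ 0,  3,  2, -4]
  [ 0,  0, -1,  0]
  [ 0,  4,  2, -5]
x^2 + 2*x + 1

The characteristic polynomial is χ_A(x) = (x + 1)^4, so the eigenvalues are known. The minimal polynomial is
  m_A(x) = Π_λ (x − λ)^{k_λ}
where k_λ is the size of the *largest* Jordan block for λ (equivalently, the smallest k with (A − λI)^k v = 0 for every generalised eigenvector v of λ).

  λ = -1: largest Jordan block has size 2, contributing (x + 1)^2

So m_A(x) = (x + 1)^2 = x^2 + 2*x + 1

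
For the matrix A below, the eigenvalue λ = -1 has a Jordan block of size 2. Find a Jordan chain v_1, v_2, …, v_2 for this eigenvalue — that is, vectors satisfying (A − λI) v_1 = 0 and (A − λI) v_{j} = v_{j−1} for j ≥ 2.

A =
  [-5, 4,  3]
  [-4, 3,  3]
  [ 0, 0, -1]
A Jordan chain for λ = -1 of length 2:
v_1 = (-4, -4, 0)ᵀ
v_2 = (1, 0, 0)ᵀ

Let N = A − (-1)·I. We want v_2 with N^2 v_2 = 0 but N^1 v_2 ≠ 0; then v_{j-1} := N · v_j for j = 2, …, 2.

Pick v_2 = (1, 0, 0)ᵀ.
Then v_1 = N · v_2 = (-4, -4, 0)ᵀ.

Sanity check: (A − (-1)·I) v_1 = (0, 0, 0)ᵀ = 0. ✓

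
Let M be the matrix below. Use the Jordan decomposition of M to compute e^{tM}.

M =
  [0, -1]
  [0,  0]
e^{tM} =
  [1, -t]
  [0, 1]

Strategy: write M = P · J · P⁻¹ where J is a Jordan canonical form, so e^{tM} = P · e^{tJ} · P⁻¹, and e^{tJ} can be computed block-by-block.

M has Jordan form
J =
  [0, 1]
  [0, 0]
(up to reordering of blocks).

Per-block formulas:
  For a 2×2 Jordan block J_2(0): exp(t · J_2(0)) = e^(0t)·(I + t·N), where N is the 2×2 nilpotent shift.

After assembling e^{tJ} and conjugating by P, we get:

e^{tM} =
  [1, -t]
  [0, 1]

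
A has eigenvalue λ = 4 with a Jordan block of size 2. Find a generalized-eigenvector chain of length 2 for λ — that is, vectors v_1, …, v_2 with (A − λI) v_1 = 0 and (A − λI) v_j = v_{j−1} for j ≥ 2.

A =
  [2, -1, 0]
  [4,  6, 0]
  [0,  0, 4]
A Jordan chain for λ = 4 of length 2:
v_1 = (-2, 4, 0)ᵀ
v_2 = (1, 0, 0)ᵀ

Let N = A − (4)·I. We want v_2 with N^2 v_2 = 0 but N^1 v_2 ≠ 0; then v_{j-1} := N · v_j for j = 2, …, 2.

Pick v_2 = (1, 0, 0)ᵀ.
Then v_1 = N · v_2 = (-2, 4, 0)ᵀ.

Sanity check: (A − (4)·I) v_1 = (0, 0, 0)ᵀ = 0. ✓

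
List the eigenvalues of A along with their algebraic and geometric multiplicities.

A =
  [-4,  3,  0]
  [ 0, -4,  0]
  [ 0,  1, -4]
λ = -4: alg = 3, geom = 2

Step 1 — factor the characteristic polynomial to read off the algebraic multiplicities:
  χ_A(x) = (x + 4)^3

Step 2 — compute geometric multiplicities via the rank-nullity identity g(λ) = n − rank(A − λI):
  rank(A − (-4)·I) = 1, so dim ker(A − (-4)·I) = n − 1 = 2

Summary:
  λ = -4: algebraic multiplicity = 3, geometric multiplicity = 2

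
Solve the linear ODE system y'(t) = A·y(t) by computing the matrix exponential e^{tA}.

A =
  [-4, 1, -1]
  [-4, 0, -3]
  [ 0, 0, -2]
e^{tA} =
  [-2*t*exp(-2*t) + exp(-2*t), t*exp(-2*t), -t^2*exp(-2*t)/2 - t*exp(-2*t)]
  [-4*t*exp(-2*t), 2*t*exp(-2*t) + exp(-2*t), -t^2*exp(-2*t) - 3*t*exp(-2*t)]
  [0, 0, exp(-2*t)]

Strategy: write A = P · J · P⁻¹ where J is a Jordan canonical form, so e^{tA} = P · e^{tJ} · P⁻¹, and e^{tJ} can be computed block-by-block.

A has Jordan form
J =
  [-2,  1,  0]
  [ 0, -2,  1]
  [ 0,  0, -2]
(up to reordering of blocks).

Per-block formulas:
  For a 3×3 Jordan block J_3(-2): exp(t · J_3(-2)) = e^(-2t)·(I + t·N + (t^2/2)·N^2), where N is the 3×3 nilpotent shift.

After assembling e^{tJ} and conjugating by P, we get:

e^{tA} =
  [-2*t*exp(-2*t) + exp(-2*t), t*exp(-2*t), -t^2*exp(-2*t)/2 - t*exp(-2*t)]
  [-4*t*exp(-2*t), 2*t*exp(-2*t) + exp(-2*t), -t^2*exp(-2*t) - 3*t*exp(-2*t)]
  [0, 0, exp(-2*t)]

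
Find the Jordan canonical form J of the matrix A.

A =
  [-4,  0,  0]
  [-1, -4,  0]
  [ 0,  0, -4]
J_2(-4) ⊕ J_1(-4)

The characteristic polynomial is
  det(x·I − A) = x^3 + 12*x^2 + 48*x + 64 = (x + 4)^3

Eigenvalues and multiplicities (the geometric multiplicity of λ is n − rank(A − λI), which equals the number of Jordan blocks for λ):
  λ = -4: algebraic multiplicity = 3, geometric multiplicity = 2

Determining the block sizes for each eigenvalue:
  λ = -4: 2 blocks summing to 3 forces exactly one block of size 2 and the rest size 1 → block sizes [2, 1]

Assembling the blocks gives a Jordan form
J =
  [-4,  1,  0]
  [ 0, -4,  0]
  [ 0,  0, -4]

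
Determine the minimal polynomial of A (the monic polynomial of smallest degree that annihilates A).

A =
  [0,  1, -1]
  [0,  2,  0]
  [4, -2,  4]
x^2 - 4*x + 4

The characteristic polynomial is χ_A(x) = (x - 2)^3, so the eigenvalues are known. The minimal polynomial is
  m_A(x) = Π_λ (x − λ)^{k_λ}
where k_λ is the size of the *largest* Jordan block for λ (equivalently, the smallest k with (A − λI)^k v = 0 for every generalised eigenvector v of λ).

  λ = 2: largest Jordan block has size 2, contributing (x − 2)^2

So m_A(x) = (x - 2)^2 = x^2 - 4*x + 4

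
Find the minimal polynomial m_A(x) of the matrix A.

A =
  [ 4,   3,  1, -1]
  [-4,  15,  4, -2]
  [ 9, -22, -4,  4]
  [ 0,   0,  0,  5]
x^3 - 15*x^2 + 75*x - 125

The characteristic polynomial is χ_A(x) = (x - 5)^4, so the eigenvalues are known. The minimal polynomial is
  m_A(x) = Π_λ (x − λ)^{k_λ}
where k_λ is the size of the *largest* Jordan block for λ (equivalently, the smallest k with (A − λI)^k v = 0 for every generalised eigenvector v of λ).

  λ = 5: largest Jordan block has size 3, contributing (x − 5)^3

So m_A(x) = (x - 5)^3 = x^3 - 15*x^2 + 75*x - 125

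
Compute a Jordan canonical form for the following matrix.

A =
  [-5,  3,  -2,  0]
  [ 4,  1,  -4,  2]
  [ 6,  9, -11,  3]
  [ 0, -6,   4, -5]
J_2(-5) ⊕ J_2(-5)

The characteristic polynomial is
  det(x·I − A) = x^4 + 20*x^3 + 150*x^2 + 500*x + 625 = (x + 5)^4

Eigenvalues and multiplicities (the geometric multiplicity of λ is n − rank(A − λI), which equals the number of Jordan blocks for λ):
  λ = -5: algebraic multiplicity = 4, geometric multiplicity = 2

Determining the block sizes for each eigenvalue:
  λ = -5: with am = 4 and gm = 2, the partition is not yet determined (e.g. several partitions of 4 into 2 parts exist). Let N = A − (-5)·I. Computing rank(N^1) = 2, rank(N^2) = 0; the number of blocks of size ≥ j is rank(N^{j−1}) − rank(N^j), giving [2, 2]. So we have 2 block(s) of size 2 → block sizes [2, 2]

Assembling the blocks gives a Jordan form
J =
  [-5,  1,  0,  0]
  [ 0, -5,  0,  0]
  [ 0,  0, -5,  1]
  [ 0,  0,  0, -5]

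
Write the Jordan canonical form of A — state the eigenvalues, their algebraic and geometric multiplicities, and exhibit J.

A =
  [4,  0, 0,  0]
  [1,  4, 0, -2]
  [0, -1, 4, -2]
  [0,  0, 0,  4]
J_3(4) ⊕ J_1(4)

The characteristic polynomial is
  det(x·I − A) = x^4 - 16*x^3 + 96*x^2 - 256*x + 256 = (x - 4)^4

Eigenvalues and multiplicities (the geometric multiplicity of λ is n − rank(A − λI), which equals the number of Jordan blocks for λ):
  λ = 4: algebraic multiplicity = 4, geometric multiplicity = 2

Determining the block sizes for each eigenvalue:
  λ = 4: with am = 4 and gm = 2, the partition is not yet determined (e.g. several partitions of 4 into 2 parts exist). Let N = A − (4)·I. Computing rank(N^1) = 2, rank(N^2) = 1, rank(N^3) = 0; the number of blocks of size ≥ j is rank(N^{j−1}) − rank(N^j), giving [2, 1, 1]. So we have 1 block(s) of size 3, 1 block(s) of size 1 → block sizes [3, 1]

Assembling the blocks gives a Jordan form
J =
  [4, 1, 0, 0]
  [0, 4, 1, 0]
  [0, 0, 4, 0]
  [0, 0, 0, 4]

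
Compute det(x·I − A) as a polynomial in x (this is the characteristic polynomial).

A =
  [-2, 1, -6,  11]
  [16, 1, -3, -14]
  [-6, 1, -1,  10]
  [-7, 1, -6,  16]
x^4 - 14*x^3 + 69*x^2 - 140*x + 100

Expanding det(x·I − A) (e.g. by cofactor expansion or by noting that A is similar to its Jordan form J, which has the same characteristic polynomial as A) gives
  χ_A(x) = x^4 - 14*x^3 + 69*x^2 - 140*x + 100
which factors as (x - 5)^2*(x - 2)^2. The eigenvalues (with algebraic multiplicities) are λ = 2 with multiplicity 2, λ = 5 with multiplicity 2.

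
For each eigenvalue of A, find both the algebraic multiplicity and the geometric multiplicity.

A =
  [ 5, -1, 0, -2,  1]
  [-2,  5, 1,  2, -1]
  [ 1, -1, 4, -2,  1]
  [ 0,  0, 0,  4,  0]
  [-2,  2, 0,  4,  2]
λ = 4: alg = 5, geom = 3

Step 1 — factor the characteristic polynomial to read off the algebraic multiplicities:
  χ_A(x) = (x - 4)^5

Step 2 — compute geometric multiplicities via the rank-nullity identity g(λ) = n − rank(A − λI):
  rank(A − (4)·I) = 2, so dim ker(A − (4)·I) = n − 2 = 3

Summary:
  λ = 4: algebraic multiplicity = 5, geometric multiplicity = 3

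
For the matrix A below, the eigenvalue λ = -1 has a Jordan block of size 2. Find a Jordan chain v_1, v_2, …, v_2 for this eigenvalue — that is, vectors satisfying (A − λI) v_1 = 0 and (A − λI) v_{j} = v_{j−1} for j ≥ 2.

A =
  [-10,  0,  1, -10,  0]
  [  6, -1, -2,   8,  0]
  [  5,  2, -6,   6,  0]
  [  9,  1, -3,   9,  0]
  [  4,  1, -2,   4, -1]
A Jordan chain for λ = -1 of length 2:
v_1 = (1, -2, -1, -1, 0)ᵀ
v_2 = (0, 2, 1, 0, 0)ᵀ

Let N = A − (-1)·I. We want v_2 with N^2 v_2 = 0 but N^1 v_2 ≠ 0; then v_{j-1} := N · v_j for j = 2, …, 2.

Pick v_2 = (0, 2, 1, 0, 0)ᵀ.
Then v_1 = N · v_2 = (1, -2, -1, -1, 0)ᵀ.

Sanity check: (A − (-1)·I) v_1 = (0, 0, 0, 0, 0)ᵀ = 0. ✓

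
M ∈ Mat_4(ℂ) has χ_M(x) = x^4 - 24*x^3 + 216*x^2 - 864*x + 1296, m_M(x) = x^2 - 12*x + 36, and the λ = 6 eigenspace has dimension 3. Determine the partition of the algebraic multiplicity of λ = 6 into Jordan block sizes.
Block sizes for λ = 6: [2, 1, 1]

Step 1 — from the characteristic polynomial, algebraic multiplicity of λ = 6 is 4. From dim ker(M − (6)·I) = 3, there are exactly 3 Jordan blocks for λ = 6.
Step 2 — from the minimal polynomial, the factor (x − 6)^2 tells us the largest block for λ = 6 has size 2.
Step 3 — with total size 4, 3 blocks, and largest block 2, the block sizes (in nonincreasing order) are [2, 1, 1].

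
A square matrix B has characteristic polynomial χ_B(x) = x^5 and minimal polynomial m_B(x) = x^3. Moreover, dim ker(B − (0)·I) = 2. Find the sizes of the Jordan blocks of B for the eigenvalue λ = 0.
Block sizes for λ = 0: [3, 2]

Step 1 — from the characteristic polynomial, algebraic multiplicity of λ = 0 is 5. From dim ker(B − (0)·I) = 2, there are exactly 2 Jordan blocks for λ = 0.
Step 2 — from the minimal polynomial, the factor (x − 0)^3 tells us the largest block for λ = 0 has size 3.
Step 3 — with total size 5, 2 blocks, and largest block 3, the block sizes (in nonincreasing order) are [3, 2].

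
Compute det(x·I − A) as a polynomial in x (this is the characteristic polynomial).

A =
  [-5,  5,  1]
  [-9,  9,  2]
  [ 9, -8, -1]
x^3 - 3*x^2 + 3*x - 1

Expanding det(x·I − A) (e.g. by cofactor expansion or by noting that A is similar to its Jordan form J, which has the same characteristic polynomial as A) gives
  χ_A(x) = x^3 - 3*x^2 + 3*x - 1
which factors as (x - 1)^3. The eigenvalues (with algebraic multiplicities) are λ = 1 with multiplicity 3.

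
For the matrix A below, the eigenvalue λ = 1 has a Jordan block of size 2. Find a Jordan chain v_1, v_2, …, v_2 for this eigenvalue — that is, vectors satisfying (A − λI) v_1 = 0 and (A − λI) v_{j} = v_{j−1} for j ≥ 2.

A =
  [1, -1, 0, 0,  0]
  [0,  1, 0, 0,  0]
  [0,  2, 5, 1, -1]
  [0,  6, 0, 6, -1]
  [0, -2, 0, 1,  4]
A Jordan chain for λ = 1 of length 2:
v_1 = (-1, 0, 0, 0, 0)ᵀ
v_2 = (0, 1, 0, -1, 1)ᵀ

Let N = A − (1)·I. We want v_2 with N^2 v_2 = 0 but N^1 v_2 ≠ 0; then v_{j-1} := N · v_j for j = 2, …, 2.

Pick v_2 = (0, 1, 0, -1, 1)ᵀ.
Then v_1 = N · v_2 = (-1, 0, 0, 0, 0)ᵀ.

Sanity check: (A − (1)·I) v_1 = (0, 0, 0, 0, 0)ᵀ = 0. ✓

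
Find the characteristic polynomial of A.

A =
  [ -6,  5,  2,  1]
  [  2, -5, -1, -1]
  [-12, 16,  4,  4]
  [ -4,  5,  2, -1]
x^4 + 8*x^3 + 24*x^2 + 32*x + 16

Expanding det(x·I − A) (e.g. by cofactor expansion or by noting that A is similar to its Jordan form J, which has the same characteristic polynomial as A) gives
  χ_A(x) = x^4 + 8*x^3 + 24*x^2 + 32*x + 16
which factors as (x + 2)^4. The eigenvalues (with algebraic multiplicities) are λ = -2 with multiplicity 4.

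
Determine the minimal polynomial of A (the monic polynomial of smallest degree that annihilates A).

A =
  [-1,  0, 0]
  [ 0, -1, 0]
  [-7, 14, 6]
x^2 - 5*x - 6

The characteristic polynomial is χ_A(x) = (x - 6)*(x + 1)^2, so the eigenvalues are known. The minimal polynomial is
  m_A(x) = Π_λ (x − λ)^{k_λ}
where k_λ is the size of the *largest* Jordan block for λ (equivalently, the smallest k with (A − λI)^k v = 0 for every generalised eigenvector v of λ).

  λ = -1: largest Jordan block has size 1, contributing (x + 1)
  λ = 6: largest Jordan block has size 1, contributing (x − 6)

So m_A(x) = (x - 6)*(x + 1) = x^2 - 5*x - 6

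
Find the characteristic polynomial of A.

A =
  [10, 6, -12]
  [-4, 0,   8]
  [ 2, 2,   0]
x^3 - 10*x^2 + 32*x - 32

Expanding det(x·I − A) (e.g. by cofactor expansion or by noting that A is similar to its Jordan form J, which has the same characteristic polynomial as A) gives
  χ_A(x) = x^3 - 10*x^2 + 32*x - 32
which factors as (x - 4)^2*(x - 2). The eigenvalues (with algebraic multiplicities) are λ = 2 with multiplicity 1, λ = 4 with multiplicity 2.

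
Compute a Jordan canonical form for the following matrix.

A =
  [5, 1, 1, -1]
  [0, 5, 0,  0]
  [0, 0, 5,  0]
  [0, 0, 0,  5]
J_2(5) ⊕ J_1(5) ⊕ J_1(5)

The characteristic polynomial is
  det(x·I − A) = x^4 - 20*x^3 + 150*x^2 - 500*x + 625 = (x - 5)^4

Eigenvalues and multiplicities (the geometric multiplicity of λ is n − rank(A − λI), which equals the number of Jordan blocks for λ):
  λ = 5: algebraic multiplicity = 4, geometric multiplicity = 3

Determining the block sizes for each eigenvalue:
  λ = 5: 3 blocks summing to 4 forces exactly one block of size 2 and the rest size 1 → block sizes [2, 1, 1]

Assembling the blocks gives a Jordan form
J =
  [5, 1, 0, 0]
  [0, 5, 0, 0]
  [0, 0, 5, 0]
  [0, 0, 0, 5]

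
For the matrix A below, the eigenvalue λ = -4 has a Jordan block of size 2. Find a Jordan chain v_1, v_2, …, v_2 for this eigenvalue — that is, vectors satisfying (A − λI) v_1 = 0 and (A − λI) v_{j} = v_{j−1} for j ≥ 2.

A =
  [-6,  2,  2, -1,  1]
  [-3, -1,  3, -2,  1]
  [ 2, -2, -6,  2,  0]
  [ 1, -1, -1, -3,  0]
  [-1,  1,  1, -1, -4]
A Jordan chain for λ = -4 of length 2:
v_1 = (-2, -3, 2, 1, -1)ᵀ
v_2 = (1, 0, 0, 0, 0)ᵀ

Let N = A − (-4)·I. We want v_2 with N^2 v_2 = 0 but N^1 v_2 ≠ 0; then v_{j-1} := N · v_j for j = 2, …, 2.

Pick v_2 = (1, 0, 0, 0, 0)ᵀ.
Then v_1 = N · v_2 = (-2, -3, 2, 1, -1)ᵀ.

Sanity check: (A − (-4)·I) v_1 = (0, 0, 0, 0, 0)ᵀ = 0. ✓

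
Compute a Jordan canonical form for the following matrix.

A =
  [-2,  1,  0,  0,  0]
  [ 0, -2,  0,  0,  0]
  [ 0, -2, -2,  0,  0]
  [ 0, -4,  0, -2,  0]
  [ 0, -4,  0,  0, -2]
J_2(-2) ⊕ J_1(-2) ⊕ J_1(-2) ⊕ J_1(-2)

The characteristic polynomial is
  det(x·I − A) = x^5 + 10*x^4 + 40*x^3 + 80*x^2 + 80*x + 32 = (x + 2)^5

Eigenvalues and multiplicities (the geometric multiplicity of λ is n − rank(A − λI), which equals the number of Jordan blocks for λ):
  λ = -2: algebraic multiplicity = 5, geometric multiplicity = 4

Determining the block sizes for each eigenvalue:
  λ = -2: 4 blocks summing to 5 forces exactly one block of size 2 and the rest size 1 → block sizes [2, 1, 1, 1]

Assembling the blocks gives a Jordan form
J =
  [-2,  1,  0,  0,  0]
  [ 0, -2,  0,  0,  0]
  [ 0,  0, -2,  0,  0]
  [ 0,  0,  0, -2,  0]
  [ 0,  0,  0,  0, -2]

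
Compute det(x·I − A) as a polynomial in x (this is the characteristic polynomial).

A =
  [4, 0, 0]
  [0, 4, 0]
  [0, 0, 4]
x^3 - 12*x^2 + 48*x - 64

Expanding det(x·I − A) (e.g. by cofactor expansion or by noting that A is similar to its Jordan form J, which has the same characteristic polynomial as A) gives
  χ_A(x) = x^3 - 12*x^2 + 48*x - 64
which factors as (x - 4)^3. The eigenvalues (with algebraic multiplicities) are λ = 4 with multiplicity 3.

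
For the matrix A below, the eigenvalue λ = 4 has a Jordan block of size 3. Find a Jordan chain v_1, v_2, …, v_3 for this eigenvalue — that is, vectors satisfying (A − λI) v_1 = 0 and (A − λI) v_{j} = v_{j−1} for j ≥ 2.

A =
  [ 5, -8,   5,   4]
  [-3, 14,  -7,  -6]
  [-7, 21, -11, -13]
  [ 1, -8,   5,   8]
A Jordan chain for λ = 4 of length 3:
v_1 = (-6, 10, 22, -6)ᵀ
v_2 = (1, -3, -7, 1)ᵀ
v_3 = (1, 0, 0, 0)ᵀ

Let N = A − (4)·I. We want v_3 with N^3 v_3 = 0 but N^2 v_3 ≠ 0; then v_{j-1} := N · v_j for j = 3, …, 2.

Pick v_3 = (1, 0, 0, 0)ᵀ.
Then v_2 = N · v_3 = (1, -3, -7, 1)ᵀ.
Then v_1 = N · v_2 = (-6, 10, 22, -6)ᵀ.

Sanity check: (A − (4)·I) v_1 = (0, 0, 0, 0)ᵀ = 0. ✓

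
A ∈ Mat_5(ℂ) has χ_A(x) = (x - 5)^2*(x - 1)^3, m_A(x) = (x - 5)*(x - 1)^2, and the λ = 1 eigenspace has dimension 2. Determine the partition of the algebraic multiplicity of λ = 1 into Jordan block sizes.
Block sizes for λ = 1: [2, 1]

Step 1 — from the characteristic polynomial, algebraic multiplicity of λ = 1 is 3. From dim ker(A − (1)·I) = 2, there are exactly 2 Jordan blocks for λ = 1.
Step 2 — from the minimal polynomial, the factor (x − 1)^2 tells us the largest block for λ = 1 has size 2.
Step 3 — with total size 3, 2 blocks, and largest block 2, the block sizes (in nonincreasing order) are [2, 1].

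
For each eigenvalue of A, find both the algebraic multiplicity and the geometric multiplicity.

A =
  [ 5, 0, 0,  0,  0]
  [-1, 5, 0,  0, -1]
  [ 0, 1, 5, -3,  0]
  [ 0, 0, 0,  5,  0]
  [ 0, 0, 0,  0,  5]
λ = 5: alg = 5, geom = 3

Step 1 — factor the characteristic polynomial to read off the algebraic multiplicities:
  χ_A(x) = (x - 5)^5

Step 2 — compute geometric multiplicities via the rank-nullity identity g(λ) = n − rank(A − λI):
  rank(A − (5)·I) = 2, so dim ker(A − (5)·I) = n − 2 = 3

Summary:
  λ = 5: algebraic multiplicity = 5, geometric multiplicity = 3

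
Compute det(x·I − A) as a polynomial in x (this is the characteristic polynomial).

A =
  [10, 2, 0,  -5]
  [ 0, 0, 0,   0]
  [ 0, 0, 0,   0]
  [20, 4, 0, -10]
x^4

Expanding det(x·I − A) (e.g. by cofactor expansion or by noting that A is similar to its Jordan form J, which has the same characteristic polynomial as A) gives
  χ_A(x) = x^4
which factors as x^4. The eigenvalues (with algebraic multiplicities) are λ = 0 with multiplicity 4.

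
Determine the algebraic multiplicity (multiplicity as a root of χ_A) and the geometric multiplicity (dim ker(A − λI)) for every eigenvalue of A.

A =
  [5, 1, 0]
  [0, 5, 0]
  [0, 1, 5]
λ = 5: alg = 3, geom = 2

Step 1 — factor the characteristic polynomial to read off the algebraic multiplicities:
  χ_A(x) = (x - 5)^3

Step 2 — compute geometric multiplicities via the rank-nullity identity g(λ) = n − rank(A − λI):
  rank(A − (5)·I) = 1, so dim ker(A − (5)·I) = n − 1 = 2

Summary:
  λ = 5: algebraic multiplicity = 3, geometric multiplicity = 2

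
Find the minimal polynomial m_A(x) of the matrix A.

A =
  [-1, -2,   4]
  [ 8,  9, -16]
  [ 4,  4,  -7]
x^2 - 1

The characteristic polynomial is χ_A(x) = (x - 1)^2*(x + 1), so the eigenvalues are known. The minimal polynomial is
  m_A(x) = Π_λ (x − λ)^{k_λ}
where k_λ is the size of the *largest* Jordan block for λ (equivalently, the smallest k with (A − λI)^k v = 0 for every generalised eigenvector v of λ).

  λ = -1: largest Jordan block has size 1, contributing (x + 1)
  λ = 1: largest Jordan block has size 1, contributing (x − 1)

So m_A(x) = (x - 1)*(x + 1) = x^2 - 1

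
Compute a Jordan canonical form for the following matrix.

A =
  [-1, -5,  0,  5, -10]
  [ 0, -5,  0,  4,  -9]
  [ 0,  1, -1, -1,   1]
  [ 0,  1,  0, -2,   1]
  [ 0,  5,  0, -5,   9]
J_2(-1) ⊕ J_1(-1) ⊕ J_1(-1) ⊕ J_1(4)

The characteristic polynomial is
  det(x·I − A) = x^5 - 10*x^3 - 20*x^2 - 15*x - 4 = (x - 4)*(x + 1)^4

Eigenvalues and multiplicities (the geometric multiplicity of λ is n − rank(A − λI), which equals the number of Jordan blocks for λ):
  λ = -1: algebraic multiplicity = 4, geometric multiplicity = 3
  λ = 4: algebraic multiplicity = 1, geometric multiplicity = 1

Determining the block sizes for each eigenvalue:
  λ = -1: 3 blocks summing to 4 forces exactly one block of size 2 and the rest size 1 → block sizes [2, 1, 1]
  λ = 4: one block (gm = 1), so the single block has size am = 1 → block sizes [1]

Assembling the blocks gives a Jordan form
J =
  [-1,  1,  0,  0, 0]
  [ 0, -1,  0,  0, 0]
  [ 0,  0, -1,  0, 0]
  [ 0,  0,  0, -1, 0]
  [ 0,  0,  0,  0, 4]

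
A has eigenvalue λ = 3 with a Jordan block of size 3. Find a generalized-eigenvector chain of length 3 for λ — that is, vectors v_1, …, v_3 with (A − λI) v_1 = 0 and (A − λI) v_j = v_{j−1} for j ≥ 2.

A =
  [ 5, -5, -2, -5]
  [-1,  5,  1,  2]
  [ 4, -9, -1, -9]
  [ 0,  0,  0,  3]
A Jordan chain for λ = 3 of length 3:
v_1 = (1, 0, 1, 0)ᵀ
v_2 = (2, -1, 4, 0)ᵀ
v_3 = (1, 0, 0, 0)ᵀ

Let N = A − (3)·I. We want v_3 with N^3 v_3 = 0 but N^2 v_3 ≠ 0; then v_{j-1} := N · v_j for j = 3, …, 2.

Pick v_3 = (1, 0, 0, 0)ᵀ.
Then v_2 = N · v_3 = (2, -1, 4, 0)ᵀ.
Then v_1 = N · v_2 = (1, 0, 1, 0)ᵀ.

Sanity check: (A − (3)·I) v_1 = (0, 0, 0, 0)ᵀ = 0. ✓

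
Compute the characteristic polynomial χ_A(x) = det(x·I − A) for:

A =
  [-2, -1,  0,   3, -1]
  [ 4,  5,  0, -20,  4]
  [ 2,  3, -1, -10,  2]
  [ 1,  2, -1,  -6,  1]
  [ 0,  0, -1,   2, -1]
x^5 + 5*x^4 + 10*x^3 + 10*x^2 + 5*x + 1

Expanding det(x·I − A) (e.g. by cofactor expansion or by noting that A is similar to its Jordan form J, which has the same characteristic polynomial as A) gives
  χ_A(x) = x^5 + 5*x^4 + 10*x^3 + 10*x^2 + 5*x + 1
which factors as (x + 1)^5. The eigenvalues (with algebraic multiplicities) are λ = -1 with multiplicity 5.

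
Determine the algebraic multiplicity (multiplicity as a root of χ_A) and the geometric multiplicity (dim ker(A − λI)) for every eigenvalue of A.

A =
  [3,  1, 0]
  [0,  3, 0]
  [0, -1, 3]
λ = 3: alg = 3, geom = 2

Step 1 — factor the characteristic polynomial to read off the algebraic multiplicities:
  χ_A(x) = (x - 3)^3

Step 2 — compute geometric multiplicities via the rank-nullity identity g(λ) = n − rank(A − λI):
  rank(A − (3)·I) = 1, so dim ker(A − (3)·I) = n − 1 = 2

Summary:
  λ = 3: algebraic multiplicity = 3, geometric multiplicity = 2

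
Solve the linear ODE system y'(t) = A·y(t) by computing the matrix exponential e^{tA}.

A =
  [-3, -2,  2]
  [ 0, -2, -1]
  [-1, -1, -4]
e^{tA} =
  [-t^2*exp(-3*t) + exp(-3*t), -2*t^2*exp(-3*t) - 2*t*exp(-3*t), 2*t*exp(-3*t)]
  [t^2*exp(-3*t)/2, t^2*exp(-3*t) + t*exp(-3*t) + exp(-3*t), -t*exp(-3*t)]
  [t^2*exp(-3*t)/2 - t*exp(-3*t), t^2*exp(-3*t) - t*exp(-3*t), -t*exp(-3*t) + exp(-3*t)]

Strategy: write A = P · J · P⁻¹ where J is a Jordan canonical form, so e^{tA} = P · e^{tJ} · P⁻¹, and e^{tJ} can be computed block-by-block.

A has Jordan form
J =
  [-3,  1,  0]
  [ 0, -3,  1]
  [ 0,  0, -3]
(up to reordering of blocks).

Per-block formulas:
  For a 3×3 Jordan block J_3(-3): exp(t · J_3(-3)) = e^(-3t)·(I + t·N + (t^2/2)·N^2), where N is the 3×3 nilpotent shift.

After assembling e^{tJ} and conjugating by P, we get:

e^{tA} =
  [-t^2*exp(-3*t) + exp(-3*t), -2*t^2*exp(-3*t) - 2*t*exp(-3*t), 2*t*exp(-3*t)]
  [t^2*exp(-3*t)/2, t^2*exp(-3*t) + t*exp(-3*t) + exp(-3*t), -t*exp(-3*t)]
  [t^2*exp(-3*t)/2 - t*exp(-3*t), t^2*exp(-3*t) - t*exp(-3*t), -t*exp(-3*t) + exp(-3*t)]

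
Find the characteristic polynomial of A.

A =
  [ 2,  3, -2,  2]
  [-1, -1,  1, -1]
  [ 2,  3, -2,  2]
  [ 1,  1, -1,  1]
x^4

Expanding det(x·I − A) (e.g. by cofactor expansion or by noting that A is similar to its Jordan form J, which has the same characteristic polynomial as A) gives
  χ_A(x) = x^4
which factors as x^4. The eigenvalues (with algebraic multiplicities) are λ = 0 with multiplicity 4.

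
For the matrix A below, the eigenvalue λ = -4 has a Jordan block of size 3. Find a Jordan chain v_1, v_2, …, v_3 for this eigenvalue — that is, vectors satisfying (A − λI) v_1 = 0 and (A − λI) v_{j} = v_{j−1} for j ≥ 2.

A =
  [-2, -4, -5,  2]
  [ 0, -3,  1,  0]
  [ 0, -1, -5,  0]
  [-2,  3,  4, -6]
A Jordan chain for λ = -4 of length 3:
v_1 = (-1, 0, 0, 1)ᵀ
v_2 = (-4, 1, -1, 3)ᵀ
v_3 = (0, 1, 0, 0)ᵀ

Let N = A − (-4)·I. We want v_3 with N^3 v_3 = 0 but N^2 v_3 ≠ 0; then v_{j-1} := N · v_j for j = 3, …, 2.

Pick v_3 = (0, 1, 0, 0)ᵀ.
Then v_2 = N · v_3 = (-4, 1, -1, 3)ᵀ.
Then v_1 = N · v_2 = (-1, 0, 0, 1)ᵀ.

Sanity check: (A − (-4)·I) v_1 = (0, 0, 0, 0)ᵀ = 0. ✓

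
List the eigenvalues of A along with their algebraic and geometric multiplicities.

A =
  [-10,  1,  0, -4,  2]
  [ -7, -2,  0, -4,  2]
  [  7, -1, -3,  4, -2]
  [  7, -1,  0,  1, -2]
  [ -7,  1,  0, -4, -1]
λ = -3: alg = 5, geom = 4

Step 1 — factor the characteristic polynomial to read off the algebraic multiplicities:
  χ_A(x) = (x + 3)^5

Step 2 — compute geometric multiplicities via the rank-nullity identity g(λ) = n − rank(A − λI):
  rank(A − (-3)·I) = 1, so dim ker(A − (-3)·I) = n − 1 = 4

Summary:
  λ = -3: algebraic multiplicity = 5, geometric multiplicity = 4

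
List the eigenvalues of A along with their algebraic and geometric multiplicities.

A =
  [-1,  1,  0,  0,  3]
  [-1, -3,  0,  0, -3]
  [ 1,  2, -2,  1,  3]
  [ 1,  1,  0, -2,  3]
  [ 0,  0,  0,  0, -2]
λ = -2: alg = 5, geom = 3

Step 1 — factor the characteristic polynomial to read off the algebraic multiplicities:
  χ_A(x) = (x + 2)^5

Step 2 — compute geometric multiplicities via the rank-nullity identity g(λ) = n − rank(A − λI):
  rank(A − (-2)·I) = 2, so dim ker(A − (-2)·I) = n − 2 = 3

Summary:
  λ = -2: algebraic multiplicity = 5, geometric multiplicity = 3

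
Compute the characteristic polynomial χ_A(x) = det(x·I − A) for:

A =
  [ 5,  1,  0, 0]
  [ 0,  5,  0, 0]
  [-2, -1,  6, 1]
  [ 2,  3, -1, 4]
x^4 - 20*x^3 + 150*x^2 - 500*x + 625

Expanding det(x·I − A) (e.g. by cofactor expansion or by noting that A is similar to its Jordan form J, which has the same characteristic polynomial as A) gives
  χ_A(x) = x^4 - 20*x^3 + 150*x^2 - 500*x + 625
which factors as (x - 5)^4. The eigenvalues (with algebraic multiplicities) are λ = 5 with multiplicity 4.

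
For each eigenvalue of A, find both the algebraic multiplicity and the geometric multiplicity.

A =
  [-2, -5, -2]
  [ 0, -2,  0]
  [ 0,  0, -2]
λ = -2: alg = 3, geom = 2

Step 1 — factor the characteristic polynomial to read off the algebraic multiplicities:
  χ_A(x) = (x + 2)^3

Step 2 — compute geometric multiplicities via the rank-nullity identity g(λ) = n − rank(A − λI):
  rank(A − (-2)·I) = 1, so dim ker(A − (-2)·I) = n − 1 = 2

Summary:
  λ = -2: algebraic multiplicity = 3, geometric multiplicity = 2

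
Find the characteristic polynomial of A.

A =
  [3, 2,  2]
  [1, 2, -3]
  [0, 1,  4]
x^3 - 9*x^2 + 27*x - 27

Expanding det(x·I − A) (e.g. by cofactor expansion or by noting that A is similar to its Jordan form J, which has the same characteristic polynomial as A) gives
  χ_A(x) = x^3 - 9*x^2 + 27*x - 27
which factors as (x - 3)^3. The eigenvalues (with algebraic multiplicities) are λ = 3 with multiplicity 3.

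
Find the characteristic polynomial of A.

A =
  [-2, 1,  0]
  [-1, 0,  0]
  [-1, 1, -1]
x^3 + 3*x^2 + 3*x + 1

Expanding det(x·I − A) (e.g. by cofactor expansion or by noting that A is similar to its Jordan form J, which has the same characteristic polynomial as A) gives
  χ_A(x) = x^3 + 3*x^2 + 3*x + 1
which factors as (x + 1)^3. The eigenvalues (with algebraic multiplicities) are λ = -1 with multiplicity 3.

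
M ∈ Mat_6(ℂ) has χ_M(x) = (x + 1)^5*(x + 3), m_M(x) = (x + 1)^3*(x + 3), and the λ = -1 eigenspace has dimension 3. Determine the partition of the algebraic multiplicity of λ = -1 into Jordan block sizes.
Block sizes for λ = -1: [3, 1, 1]

Step 1 — from the characteristic polynomial, algebraic multiplicity of λ = -1 is 5. From dim ker(M − (-1)·I) = 3, there are exactly 3 Jordan blocks for λ = -1.
Step 2 — from the minimal polynomial, the factor (x + 1)^3 tells us the largest block for λ = -1 has size 3.
Step 3 — with total size 5, 3 blocks, and largest block 3, the block sizes (in nonincreasing order) are [3, 1, 1].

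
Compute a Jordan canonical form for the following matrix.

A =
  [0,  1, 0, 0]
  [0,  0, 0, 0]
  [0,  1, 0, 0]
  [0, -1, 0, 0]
J_2(0) ⊕ J_1(0) ⊕ J_1(0)

The characteristic polynomial is
  det(x·I − A) = x^4

Eigenvalues and multiplicities (the geometric multiplicity of λ is n − rank(A − λI), which equals the number of Jordan blocks for λ):
  λ = 0: algebraic multiplicity = 4, geometric multiplicity = 3

Determining the block sizes for each eigenvalue:
  λ = 0: 3 blocks summing to 4 forces exactly one block of size 2 and the rest size 1 → block sizes [2, 1, 1]

Assembling the blocks gives a Jordan form
J =
  [0, 1, 0, 0]
  [0, 0, 0, 0]
  [0, 0, 0, 0]
  [0, 0, 0, 0]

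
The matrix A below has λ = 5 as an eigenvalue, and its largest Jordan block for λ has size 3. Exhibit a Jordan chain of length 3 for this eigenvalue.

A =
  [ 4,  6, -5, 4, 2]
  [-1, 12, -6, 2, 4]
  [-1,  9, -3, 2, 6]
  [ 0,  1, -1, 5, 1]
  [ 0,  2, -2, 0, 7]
A Jordan chain for λ = 5 of length 3:
v_1 = (-1, -1, -1, 0, 0)ᵀ
v_2 = (6, 7, 9, 1, 2)ᵀ
v_3 = (0, 1, 0, 0, 0)ᵀ

Let N = A − (5)·I. We want v_3 with N^3 v_3 = 0 but N^2 v_3 ≠ 0; then v_{j-1} := N · v_j for j = 3, …, 2.

Pick v_3 = (0, 1, 0, 0, 0)ᵀ.
Then v_2 = N · v_3 = (6, 7, 9, 1, 2)ᵀ.
Then v_1 = N · v_2 = (-1, -1, -1, 0, 0)ᵀ.

Sanity check: (A − (5)·I) v_1 = (0, 0, 0, 0, 0)ᵀ = 0. ✓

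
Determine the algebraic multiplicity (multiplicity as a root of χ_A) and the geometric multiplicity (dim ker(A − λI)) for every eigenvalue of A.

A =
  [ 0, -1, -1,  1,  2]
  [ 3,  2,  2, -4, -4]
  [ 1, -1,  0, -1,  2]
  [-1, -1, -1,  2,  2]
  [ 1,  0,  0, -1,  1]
λ = 1: alg = 5, geom = 2

Step 1 — factor the characteristic polynomial to read off the algebraic multiplicities:
  χ_A(x) = (x - 1)^5

Step 2 — compute geometric multiplicities via the rank-nullity identity g(λ) = n − rank(A − λI):
  rank(A − (1)·I) = 3, so dim ker(A − (1)·I) = n − 3 = 2

Summary:
  λ = 1: algebraic multiplicity = 5, geometric multiplicity = 2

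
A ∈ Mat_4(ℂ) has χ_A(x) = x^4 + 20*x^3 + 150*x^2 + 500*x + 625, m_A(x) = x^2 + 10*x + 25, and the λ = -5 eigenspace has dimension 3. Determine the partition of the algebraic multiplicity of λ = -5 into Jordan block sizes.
Block sizes for λ = -5: [2, 1, 1]

Step 1 — from the characteristic polynomial, algebraic multiplicity of λ = -5 is 4. From dim ker(A − (-5)·I) = 3, there are exactly 3 Jordan blocks for λ = -5.
Step 2 — from the minimal polynomial, the factor (x + 5)^2 tells us the largest block for λ = -5 has size 2.
Step 3 — with total size 4, 3 blocks, and largest block 2, the block sizes (in nonincreasing order) are [2, 1, 1].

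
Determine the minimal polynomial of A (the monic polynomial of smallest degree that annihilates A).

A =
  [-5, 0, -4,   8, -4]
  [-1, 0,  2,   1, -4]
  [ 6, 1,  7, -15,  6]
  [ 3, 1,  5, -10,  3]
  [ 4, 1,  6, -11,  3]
x^3 + 3*x^2 + 3*x + 1

The characteristic polynomial is χ_A(x) = (x + 1)^5, so the eigenvalues are known. The minimal polynomial is
  m_A(x) = Π_λ (x − λ)^{k_λ}
where k_λ is the size of the *largest* Jordan block for λ (equivalently, the smallest k with (A − λI)^k v = 0 for every generalised eigenvector v of λ).

  λ = -1: largest Jordan block has size 3, contributing (x + 1)^3

So m_A(x) = (x + 1)^3 = x^3 + 3*x^2 + 3*x + 1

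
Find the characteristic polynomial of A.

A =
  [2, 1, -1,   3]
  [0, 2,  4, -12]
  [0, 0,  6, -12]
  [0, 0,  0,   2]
x^4 - 12*x^3 + 48*x^2 - 80*x + 48

Expanding det(x·I − A) (e.g. by cofactor expansion or by noting that A is similar to its Jordan form J, which has the same characteristic polynomial as A) gives
  χ_A(x) = x^4 - 12*x^3 + 48*x^2 - 80*x + 48
which factors as (x - 6)*(x - 2)^3. The eigenvalues (with algebraic multiplicities) are λ = 2 with multiplicity 3, λ = 6 with multiplicity 1.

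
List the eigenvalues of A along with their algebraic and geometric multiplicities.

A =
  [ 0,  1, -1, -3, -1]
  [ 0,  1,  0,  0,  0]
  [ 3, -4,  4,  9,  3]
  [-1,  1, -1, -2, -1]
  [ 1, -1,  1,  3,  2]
λ = 1: alg = 5, geom = 3

Step 1 — factor the characteristic polynomial to read off the algebraic multiplicities:
  χ_A(x) = (x - 1)^5

Step 2 — compute geometric multiplicities via the rank-nullity identity g(λ) = n − rank(A − λI):
  rank(A − (1)·I) = 2, so dim ker(A − (1)·I) = n − 2 = 3

Summary:
  λ = 1: algebraic multiplicity = 5, geometric multiplicity = 3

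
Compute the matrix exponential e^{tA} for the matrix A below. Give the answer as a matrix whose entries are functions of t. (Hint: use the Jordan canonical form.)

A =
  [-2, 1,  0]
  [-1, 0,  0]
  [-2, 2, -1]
e^{tA} =
  [-t*exp(-t) + exp(-t), t*exp(-t), 0]
  [-t*exp(-t), t*exp(-t) + exp(-t), 0]
  [-2*t*exp(-t), 2*t*exp(-t), exp(-t)]

Strategy: write A = P · J · P⁻¹ where J is a Jordan canonical form, so e^{tA} = P · e^{tJ} · P⁻¹, and e^{tJ} can be computed block-by-block.

A has Jordan form
J =
  [-1,  1,  0]
  [ 0, -1,  0]
  [ 0,  0, -1]
(up to reordering of blocks).

Per-block formulas:
  For a 1×1 block at λ = -1: exp(t · [-1]) = [e^(-1t)].
  For a 2×2 Jordan block J_2(-1): exp(t · J_2(-1)) = e^(-1t)·(I + t·N), where N is the 2×2 nilpotent shift.

After assembling e^{tJ} and conjugating by P, we get:

e^{tA} =
  [-t*exp(-t) + exp(-t), t*exp(-t), 0]
  [-t*exp(-t), t*exp(-t) + exp(-t), 0]
  [-2*t*exp(-t), 2*t*exp(-t), exp(-t)]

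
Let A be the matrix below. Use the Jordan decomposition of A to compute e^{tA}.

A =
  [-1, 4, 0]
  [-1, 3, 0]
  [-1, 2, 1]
e^{tA} =
  [-2*t*exp(t) + exp(t), 4*t*exp(t), 0]
  [-t*exp(t), 2*t*exp(t) + exp(t), 0]
  [-t*exp(t), 2*t*exp(t), exp(t)]

Strategy: write A = P · J · P⁻¹ where J is a Jordan canonical form, so e^{tA} = P · e^{tJ} · P⁻¹, and e^{tJ} can be computed block-by-block.

A has Jordan form
J =
  [1, 1, 0]
  [0, 1, 0]
  [0, 0, 1]
(up to reordering of blocks).

Per-block formulas:
  For a 2×2 Jordan block J_2(1): exp(t · J_2(1)) = e^(1t)·(I + t·N), where N is the 2×2 nilpotent shift.
  For a 1×1 block at λ = 1: exp(t · [1]) = [e^(1t)].

After assembling e^{tJ} and conjugating by P, we get:

e^{tA} =
  [-2*t*exp(t) + exp(t), 4*t*exp(t), 0]
  [-t*exp(t), 2*t*exp(t) + exp(t), 0]
  [-t*exp(t), 2*t*exp(t), exp(t)]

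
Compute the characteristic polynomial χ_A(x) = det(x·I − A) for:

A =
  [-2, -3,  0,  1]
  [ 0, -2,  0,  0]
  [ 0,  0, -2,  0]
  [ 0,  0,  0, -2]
x^4 + 8*x^3 + 24*x^2 + 32*x + 16

Expanding det(x·I − A) (e.g. by cofactor expansion or by noting that A is similar to its Jordan form J, which has the same characteristic polynomial as A) gives
  χ_A(x) = x^4 + 8*x^3 + 24*x^2 + 32*x + 16
which factors as (x + 2)^4. The eigenvalues (with algebraic multiplicities) are λ = -2 with multiplicity 4.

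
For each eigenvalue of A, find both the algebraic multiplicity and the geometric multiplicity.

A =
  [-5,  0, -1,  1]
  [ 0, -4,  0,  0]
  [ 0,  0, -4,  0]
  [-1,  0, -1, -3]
λ = -4: alg = 4, geom = 3

Step 1 — factor the characteristic polynomial to read off the algebraic multiplicities:
  χ_A(x) = (x + 4)^4

Step 2 — compute geometric multiplicities via the rank-nullity identity g(λ) = n − rank(A − λI):
  rank(A − (-4)·I) = 1, so dim ker(A − (-4)·I) = n − 1 = 3

Summary:
  λ = -4: algebraic multiplicity = 4, geometric multiplicity = 3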